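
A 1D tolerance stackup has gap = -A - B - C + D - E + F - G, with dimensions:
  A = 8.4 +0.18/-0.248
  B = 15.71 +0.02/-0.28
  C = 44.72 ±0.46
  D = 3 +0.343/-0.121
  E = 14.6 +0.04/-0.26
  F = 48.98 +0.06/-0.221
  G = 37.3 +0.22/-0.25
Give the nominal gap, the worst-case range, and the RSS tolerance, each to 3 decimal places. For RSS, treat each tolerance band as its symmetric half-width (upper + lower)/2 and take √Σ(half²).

Stack each dimension's contribution:
  -A: nom -8.400 → Σnom=-8.400; wc +0.248/-0.180 → slack +0.248/-0.180; half-tol=0.214, Σhalf²=0.045796
  -B: nom -15.710 → Σnom=-24.110; wc +0.280/-0.020 → slack +0.528/-0.200; half-tol=0.150, Σhalf²=0.068296
  -C: nom -44.720 → Σnom=-68.830; wc +0.460/-0.460 → slack +0.988/-0.660; half-tol=0.460, Σhalf²=0.279896
  +D: nom +3.000 → Σnom=-65.830; wc +0.343/-0.121 → slack +1.331/-0.781; half-tol=0.232, Σhalf²=0.333720
  -E: nom -14.600 → Σnom=-80.430; wc +0.260/-0.040 → slack +1.591/-0.821; half-tol=0.150, Σhalf²=0.356220
  +F: nom +48.980 → Σnom=-31.450; wc +0.060/-0.221 → slack +1.651/-1.042; half-tol=0.141, Σhalf²=0.375960
  -G: nom -37.300 → Σnom=-68.750; wc +0.250/-0.220 → slack +1.901/-1.262; half-tol=0.235, Σhalf²=0.431185
Nominal = -68.750. Worst-case = [-68.750 - 1.262, -68.750 + 1.901] = [-70.012, -66.849]. RSS = √0.431185 = 0.657.

nominal=-68.750 wc=[-70.012,-66.849] rss=0.657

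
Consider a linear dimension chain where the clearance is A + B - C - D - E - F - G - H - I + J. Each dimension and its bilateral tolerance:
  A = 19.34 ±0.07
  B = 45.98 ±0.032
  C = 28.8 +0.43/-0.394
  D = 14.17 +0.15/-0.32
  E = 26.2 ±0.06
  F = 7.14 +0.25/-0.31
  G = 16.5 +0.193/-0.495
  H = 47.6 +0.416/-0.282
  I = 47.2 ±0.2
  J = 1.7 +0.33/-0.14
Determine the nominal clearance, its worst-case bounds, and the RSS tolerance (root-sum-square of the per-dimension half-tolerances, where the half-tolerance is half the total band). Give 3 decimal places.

Stack each dimension's contribution:
  +A: nom +19.340 → Σnom=19.340; wc +0.070/-0.070 → slack +0.070/-0.070; half-tol=0.070, Σhalf²=0.004900
  +B: nom +45.980 → Σnom=65.320; wc +0.032/-0.032 → slack +0.102/-0.102; half-tol=0.032, Σhalf²=0.005924
  -C: nom -28.800 → Σnom=36.520; wc +0.394/-0.430 → slack +0.496/-0.532; half-tol=0.412, Σhalf²=0.175668
  -D: nom -14.170 → Σnom=22.350; wc +0.320/-0.150 → slack +0.816/-0.682; half-tol=0.235, Σhalf²=0.230893
  -E: nom -26.200 → Σnom=-3.850; wc +0.060/-0.060 → slack +0.876/-0.742; half-tol=0.060, Σhalf²=0.234493
  -F: nom -7.140 → Σnom=-10.990; wc +0.310/-0.250 → slack +1.186/-0.992; half-tol=0.280, Σhalf²=0.312893
  -G: nom -16.500 → Σnom=-27.490; wc +0.495/-0.193 → slack +1.681/-1.185; half-tol=0.344, Σhalf²=0.431229
  -H: nom -47.600 → Σnom=-75.090; wc +0.282/-0.416 → slack +1.963/-1.601; half-tol=0.349, Σhalf²=0.553030
  -I: nom -47.200 → Σnom=-122.290; wc +0.200/-0.200 → slack +2.163/-1.801; half-tol=0.200, Σhalf²=0.593030
  +J: nom +1.700 → Σnom=-120.590; wc +0.330/-0.140 → slack +2.493/-1.941; half-tol=0.235, Σhalf²=0.648255
Nominal = -120.590. Worst-case = [-120.590 - 1.941, -120.590 + 2.493] = [-122.531, -118.097]. RSS = √0.648255 = 0.805.

nominal=-120.590 wc=[-122.531,-118.097] rss=0.805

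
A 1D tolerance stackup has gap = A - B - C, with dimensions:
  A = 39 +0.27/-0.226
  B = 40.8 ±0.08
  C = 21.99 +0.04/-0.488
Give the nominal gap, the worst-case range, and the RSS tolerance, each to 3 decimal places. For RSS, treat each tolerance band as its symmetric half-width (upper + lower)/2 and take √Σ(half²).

nominal=-23.790 wc=[-24.136,-22.952] rss=0.371

Stack each dimension's contribution:
  +A: nom +39.000 → Σnom=39.000; wc +0.270/-0.226 → slack +0.270/-0.226; half-tol=0.248, Σhalf²=0.061504
  -B: nom -40.800 → Σnom=-1.800; wc +0.080/-0.080 → slack +0.350/-0.306; half-tol=0.080, Σhalf²=0.067904
  -C: nom -21.990 → Σnom=-23.790; wc +0.488/-0.040 → slack +0.838/-0.346; half-tol=0.264, Σhalf²=0.137600
Nominal = -23.790. Worst-case = [-23.790 - 0.346, -23.790 + 0.838] = [-24.136, -22.952]. RSS = √0.137600 = 0.371.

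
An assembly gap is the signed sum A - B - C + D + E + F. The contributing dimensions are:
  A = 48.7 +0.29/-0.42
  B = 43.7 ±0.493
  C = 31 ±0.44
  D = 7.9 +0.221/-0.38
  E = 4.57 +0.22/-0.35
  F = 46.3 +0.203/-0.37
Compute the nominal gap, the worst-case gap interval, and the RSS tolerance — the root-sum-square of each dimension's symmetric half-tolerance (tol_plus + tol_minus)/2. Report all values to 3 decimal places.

Stack each dimension's contribution:
  +A: nom +48.700 → Σnom=48.700; wc +0.290/-0.420 → slack +0.290/-0.420; half-tol=0.355, Σhalf²=0.126025
  -B: nom -43.700 → Σnom=5.000; wc +0.493/-0.493 → slack +0.783/-0.913; half-tol=0.493, Σhalf²=0.369074
  -C: nom -31.000 → Σnom=-26.000; wc +0.440/-0.440 → slack +1.223/-1.353; half-tol=0.440, Σhalf²=0.562674
  +D: nom +7.900 → Σnom=-18.100; wc +0.221/-0.380 → slack +1.444/-1.733; half-tol=0.300, Σhalf²=0.652974
  +E: nom +4.570 → Σnom=-13.530; wc +0.220/-0.350 → slack +1.664/-2.083; half-tol=0.285, Σhalf²=0.734199
  +F: nom +46.300 → Σnom=32.770; wc +0.203/-0.370 → slack +1.867/-2.453; half-tol=0.286, Σhalf²=0.816281
Nominal = 32.770. Worst-case = [32.770 - 2.453, 32.770 + 1.867] = [30.317, 34.637]. RSS = √0.816281 = 0.903.

nominal=32.770 wc=[30.317,34.637] rss=0.903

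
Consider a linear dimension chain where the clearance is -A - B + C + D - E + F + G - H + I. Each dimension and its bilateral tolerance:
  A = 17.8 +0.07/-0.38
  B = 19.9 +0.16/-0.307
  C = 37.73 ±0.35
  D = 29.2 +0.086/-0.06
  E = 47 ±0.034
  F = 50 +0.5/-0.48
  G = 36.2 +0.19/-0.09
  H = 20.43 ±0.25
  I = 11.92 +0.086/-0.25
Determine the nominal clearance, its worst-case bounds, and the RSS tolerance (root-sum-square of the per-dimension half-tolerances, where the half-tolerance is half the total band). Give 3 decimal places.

nominal=59.920 wc=[58.176,62.103] rss=0.765

Stack each dimension's contribution:
  -A: nom -17.800 → Σnom=-17.800; wc +0.380/-0.070 → slack +0.380/-0.070; half-tol=0.225, Σhalf²=0.050625
  -B: nom -19.900 → Σnom=-37.700; wc +0.307/-0.160 → slack +0.687/-0.230; half-tol=0.233, Σhalf²=0.105147
  +C: nom +37.730 → Σnom=0.030; wc +0.350/-0.350 → slack +1.037/-0.580; half-tol=0.350, Σhalf²=0.227647
  +D: nom +29.200 → Σnom=29.230; wc +0.086/-0.060 → slack +1.123/-0.640; half-tol=0.073, Σhalf²=0.232976
  -E: nom -47.000 → Σnom=-17.770; wc +0.034/-0.034 → slack +1.157/-0.674; half-tol=0.034, Σhalf²=0.234132
  +F: nom +50.000 → Σnom=32.230; wc +0.500/-0.480 → slack +1.657/-1.154; half-tol=0.490, Σhalf²=0.474232
  +G: nom +36.200 → Σnom=68.430; wc +0.190/-0.090 → slack +1.847/-1.244; half-tol=0.140, Σhalf²=0.493832
  -H: nom -20.430 → Σnom=48.000; wc +0.250/-0.250 → slack +2.097/-1.494; half-tol=0.250, Σhalf²=0.556332
  +I: nom +11.920 → Σnom=59.920; wc +0.086/-0.250 → slack +2.183/-1.744; half-tol=0.168, Σhalf²=0.584556
Nominal = 59.920. Worst-case = [59.920 - 1.744, 59.920 + 2.183] = [58.176, 62.103]. RSS = √0.584556 = 0.765.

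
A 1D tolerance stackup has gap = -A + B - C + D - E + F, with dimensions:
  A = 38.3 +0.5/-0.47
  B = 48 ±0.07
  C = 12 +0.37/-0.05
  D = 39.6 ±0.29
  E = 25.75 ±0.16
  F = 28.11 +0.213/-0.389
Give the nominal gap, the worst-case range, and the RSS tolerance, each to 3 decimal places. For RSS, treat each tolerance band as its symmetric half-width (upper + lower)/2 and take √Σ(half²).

nominal=39.660 wc=[37.881,40.913] rss=0.696

Stack each dimension's contribution:
  -A: nom -38.300 → Σnom=-38.300; wc +0.470/-0.500 → slack +0.470/-0.500; half-tol=0.485, Σhalf²=0.235225
  +B: nom +48.000 → Σnom=9.700; wc +0.070/-0.070 → slack +0.540/-0.570; half-tol=0.070, Σhalf²=0.240125
  -C: nom -12.000 → Σnom=-2.300; wc +0.050/-0.370 → slack +0.590/-0.940; half-tol=0.210, Σhalf²=0.284225
  +D: nom +39.600 → Σnom=37.300; wc +0.290/-0.290 → slack +0.880/-1.230; half-tol=0.290, Σhalf²=0.368325
  -E: nom -25.750 → Σnom=11.550; wc +0.160/-0.160 → slack +1.040/-1.390; half-tol=0.160, Σhalf²=0.393925
  +F: nom +28.110 → Σnom=39.660; wc +0.213/-0.389 → slack +1.253/-1.779; half-tol=0.301, Σhalf²=0.484526
Nominal = 39.660. Worst-case = [39.660 - 1.779, 39.660 + 1.253] = [37.881, 40.913]. RSS = √0.484526 = 0.696.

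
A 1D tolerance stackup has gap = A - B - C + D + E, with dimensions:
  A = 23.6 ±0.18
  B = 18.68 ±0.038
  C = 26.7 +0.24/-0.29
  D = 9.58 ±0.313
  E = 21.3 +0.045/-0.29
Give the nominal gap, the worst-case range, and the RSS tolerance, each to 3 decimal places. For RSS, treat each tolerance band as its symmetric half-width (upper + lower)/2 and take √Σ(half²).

Stack each dimension's contribution:
  +A: nom +23.600 → Σnom=23.600; wc +0.180/-0.180 → slack +0.180/-0.180; half-tol=0.180, Σhalf²=0.032400
  -B: nom -18.680 → Σnom=4.920; wc +0.038/-0.038 → slack +0.218/-0.218; half-tol=0.038, Σhalf²=0.033844
  -C: nom -26.700 → Σnom=-21.780; wc +0.290/-0.240 → slack +0.508/-0.458; half-tol=0.265, Σhalf²=0.104069
  +D: nom +9.580 → Σnom=-12.200; wc +0.313/-0.313 → slack +0.821/-0.771; half-tol=0.313, Σhalf²=0.202038
  +E: nom +21.300 → Σnom=9.100; wc +0.045/-0.290 → slack +0.866/-1.061; half-tol=0.167, Σhalf²=0.230094
Nominal = 9.100. Worst-case = [9.100 - 1.061, 9.100 + 0.866] = [8.039, 9.966]. RSS = √0.230094 = 0.480.

nominal=9.100 wc=[8.039,9.966] rss=0.480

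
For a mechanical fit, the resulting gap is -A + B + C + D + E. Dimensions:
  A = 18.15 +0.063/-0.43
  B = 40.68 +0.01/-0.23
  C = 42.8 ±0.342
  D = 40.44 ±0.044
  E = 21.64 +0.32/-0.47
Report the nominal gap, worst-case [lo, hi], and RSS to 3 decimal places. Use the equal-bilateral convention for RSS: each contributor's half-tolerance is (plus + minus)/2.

Stack each dimension's contribution:
  -A: nom -18.150 → Σnom=-18.150; wc +0.430/-0.063 → slack +0.430/-0.063; half-tol=0.246, Σhalf²=0.060762
  +B: nom +40.680 → Σnom=22.530; wc +0.010/-0.230 → slack +0.440/-0.293; half-tol=0.120, Σhalf²=0.075162
  +C: nom +42.800 → Σnom=65.330; wc +0.342/-0.342 → slack +0.782/-0.635; half-tol=0.342, Σhalf²=0.192126
  +D: nom +40.440 → Σnom=105.770; wc +0.044/-0.044 → slack +0.826/-0.679; half-tol=0.044, Σhalf²=0.194062
  +E: nom +21.640 → Σnom=127.410; wc +0.320/-0.470 → slack +1.146/-1.149; half-tol=0.395, Σhalf²=0.350087
Nominal = 127.410. Worst-case = [127.410 - 1.149, 127.410 + 1.146] = [126.261, 128.556]. RSS = √0.350087 = 0.592.

nominal=127.410 wc=[126.261,128.556] rss=0.592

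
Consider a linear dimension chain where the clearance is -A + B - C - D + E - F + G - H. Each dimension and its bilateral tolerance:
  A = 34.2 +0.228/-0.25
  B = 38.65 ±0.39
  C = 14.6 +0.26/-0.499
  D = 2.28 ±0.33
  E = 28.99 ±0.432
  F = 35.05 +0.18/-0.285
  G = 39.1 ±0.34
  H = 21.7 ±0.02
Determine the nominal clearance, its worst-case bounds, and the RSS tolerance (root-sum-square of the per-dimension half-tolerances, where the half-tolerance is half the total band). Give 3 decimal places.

Stack each dimension's contribution:
  -A: nom -34.200 → Σnom=-34.200; wc +0.250/-0.228 → slack +0.250/-0.228; half-tol=0.239, Σhalf²=0.057121
  +B: nom +38.650 → Σnom=4.450; wc +0.390/-0.390 → slack +0.640/-0.618; half-tol=0.390, Σhalf²=0.209221
  -C: nom -14.600 → Σnom=-10.150; wc +0.499/-0.260 → slack +1.139/-0.878; half-tol=0.380, Σhalf²=0.353241
  -D: nom -2.280 → Σnom=-12.430; wc +0.330/-0.330 → slack +1.469/-1.208; half-tol=0.330, Σhalf²=0.462141
  +E: nom +28.990 → Σnom=16.560; wc +0.432/-0.432 → slack +1.901/-1.640; half-tol=0.432, Σhalf²=0.648765
  -F: nom -35.050 → Σnom=-18.490; wc +0.285/-0.180 → slack +2.186/-1.820; half-tol=0.232, Σhalf²=0.702822
  +G: nom +39.100 → Σnom=20.610; wc +0.340/-0.340 → slack +2.526/-2.160; half-tol=0.340, Σhalf²=0.818422
  -H: nom -21.700 → Σnom=-1.090; wc +0.020/-0.020 → slack +2.546/-2.180; half-tol=0.020, Σhalf²=0.818822
Nominal = -1.090. Worst-case = [-1.090 - 2.180, -1.090 + 2.546] = [-3.270, 1.456]. RSS = √0.818822 = 0.905.

nominal=-1.090 wc=[-3.270,1.456] rss=0.905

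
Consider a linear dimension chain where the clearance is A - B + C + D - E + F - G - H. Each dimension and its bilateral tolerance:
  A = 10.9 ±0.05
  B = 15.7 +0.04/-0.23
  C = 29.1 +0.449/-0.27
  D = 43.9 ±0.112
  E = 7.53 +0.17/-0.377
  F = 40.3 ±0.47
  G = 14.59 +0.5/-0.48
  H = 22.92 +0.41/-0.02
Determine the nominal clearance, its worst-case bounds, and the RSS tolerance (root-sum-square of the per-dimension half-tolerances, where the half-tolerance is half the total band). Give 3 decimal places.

nominal=63.460 wc=[61.438,65.648] rss=0.863

Stack each dimension's contribution:
  +A: nom +10.900 → Σnom=10.900; wc +0.050/-0.050 → slack +0.050/-0.050; half-tol=0.050, Σhalf²=0.002500
  -B: nom -15.700 → Σnom=-4.800; wc +0.230/-0.040 → slack +0.280/-0.090; half-tol=0.135, Σhalf²=0.020725
  +C: nom +29.100 → Σnom=24.300; wc +0.449/-0.270 → slack +0.729/-0.360; half-tol=0.360, Σhalf²=0.149965
  +D: nom +43.900 → Σnom=68.200; wc +0.112/-0.112 → slack +0.841/-0.472; half-tol=0.112, Σhalf²=0.162509
  -E: nom -7.530 → Σnom=60.670; wc +0.377/-0.170 → slack +1.218/-0.642; half-tol=0.274, Σhalf²=0.237312
  +F: nom +40.300 → Σnom=100.970; wc +0.470/-0.470 → slack +1.688/-1.112; half-tol=0.470, Σhalf²=0.458211
  -G: nom -14.590 → Σnom=86.380; wc +0.480/-0.500 → slack +2.168/-1.612; half-tol=0.490, Σhalf²=0.698311
  -H: nom -22.920 → Σnom=63.460; wc +0.020/-0.410 → slack +2.188/-2.022; half-tol=0.215, Σhalf²=0.744536
Nominal = 63.460. Worst-case = [63.460 - 2.022, 63.460 + 2.188] = [61.438, 65.648]. RSS = √0.744536 = 0.863.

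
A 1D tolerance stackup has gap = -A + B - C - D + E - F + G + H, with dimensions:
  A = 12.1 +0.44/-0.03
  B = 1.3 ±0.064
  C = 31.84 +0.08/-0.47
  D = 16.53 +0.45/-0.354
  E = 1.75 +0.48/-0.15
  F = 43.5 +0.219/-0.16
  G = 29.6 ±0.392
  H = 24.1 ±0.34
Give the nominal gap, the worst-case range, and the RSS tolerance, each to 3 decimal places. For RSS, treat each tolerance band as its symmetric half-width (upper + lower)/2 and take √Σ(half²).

Stack each dimension's contribution:
  -A: nom -12.100 → Σnom=-12.100; wc +0.030/-0.440 → slack +0.030/-0.440; half-tol=0.235, Σhalf²=0.055225
  +B: nom +1.300 → Σnom=-10.800; wc +0.064/-0.064 → slack +0.094/-0.504; half-tol=0.064, Σhalf²=0.059321
  -C: nom -31.840 → Σnom=-42.640; wc +0.470/-0.080 → slack +0.564/-0.584; half-tol=0.275, Σhalf²=0.134946
  -D: nom -16.530 → Σnom=-59.170; wc +0.354/-0.450 → slack +0.918/-1.034; half-tol=0.402, Σhalf²=0.296550
  +E: nom +1.750 → Σnom=-57.420; wc +0.480/-0.150 → slack +1.398/-1.184; half-tol=0.315, Σhalf²=0.395775
  -F: nom -43.500 → Σnom=-100.920; wc +0.160/-0.219 → slack +1.558/-1.403; half-tol=0.190, Σhalf²=0.431685
  +G: nom +29.600 → Σnom=-71.320; wc +0.392/-0.392 → slack +1.950/-1.795; half-tol=0.392, Σhalf²=0.585349
  +H: nom +24.100 → Σnom=-47.220; wc +0.340/-0.340 → slack +2.290/-2.135; half-tol=0.340, Σhalf²=0.700949
Nominal = -47.220. Worst-case = [-47.220 - 2.135, -47.220 + 2.290] = [-49.355, -44.930]. RSS = √0.700949 = 0.837.

nominal=-47.220 wc=[-49.355,-44.930] rss=0.837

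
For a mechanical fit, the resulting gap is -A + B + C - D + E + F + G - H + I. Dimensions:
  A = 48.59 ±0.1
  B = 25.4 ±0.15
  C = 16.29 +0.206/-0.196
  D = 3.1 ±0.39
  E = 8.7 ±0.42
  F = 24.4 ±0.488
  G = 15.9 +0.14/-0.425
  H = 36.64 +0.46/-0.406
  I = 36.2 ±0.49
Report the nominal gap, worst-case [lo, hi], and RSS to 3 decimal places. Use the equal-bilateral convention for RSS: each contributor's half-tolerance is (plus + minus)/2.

nominal=38.560 wc=[35.441,41.350] rss=1.071

Stack each dimension's contribution:
  -A: nom -48.590 → Σnom=-48.590; wc +0.100/-0.100 → slack +0.100/-0.100; half-tol=0.100, Σhalf²=0.010000
  +B: nom +25.400 → Σnom=-23.190; wc +0.150/-0.150 → slack +0.250/-0.250; half-tol=0.150, Σhalf²=0.032500
  +C: nom +16.290 → Σnom=-6.900; wc +0.206/-0.196 → slack +0.456/-0.446; half-tol=0.201, Σhalf²=0.072901
  -D: nom -3.100 → Σnom=-10.000; wc +0.390/-0.390 → slack +0.846/-0.836; half-tol=0.390, Σhalf²=0.225001
  +E: nom +8.700 → Σnom=-1.300; wc +0.420/-0.420 → slack +1.266/-1.256; half-tol=0.420, Σhalf²=0.401401
  +F: nom +24.400 → Σnom=23.100; wc +0.488/-0.488 → slack +1.754/-1.744; half-tol=0.488, Σhalf²=0.639545
  +G: nom +15.900 → Σnom=39.000; wc +0.140/-0.425 → slack +1.894/-2.169; half-tol=0.282, Σhalf²=0.719351
  -H: nom -36.640 → Σnom=2.360; wc +0.406/-0.460 → slack +2.300/-2.629; half-tol=0.433, Σhalf²=0.906840
  +I: nom +36.200 → Σnom=38.560; wc +0.490/-0.490 → slack +2.790/-3.119; half-tol=0.490, Σhalf²=1.146940
Nominal = 38.560. Worst-case = [38.560 - 3.119, 38.560 + 2.790] = [35.441, 41.350]. RSS = √1.146940 = 1.071.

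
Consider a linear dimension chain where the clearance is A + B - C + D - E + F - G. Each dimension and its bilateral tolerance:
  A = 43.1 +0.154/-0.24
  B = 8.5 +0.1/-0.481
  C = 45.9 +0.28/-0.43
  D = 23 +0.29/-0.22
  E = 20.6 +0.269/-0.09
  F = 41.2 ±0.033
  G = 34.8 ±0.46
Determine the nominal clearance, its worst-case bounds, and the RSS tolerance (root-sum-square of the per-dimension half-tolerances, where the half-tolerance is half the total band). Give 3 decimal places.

nominal=14.500 wc=[12.517,16.057] rss=0.748

Stack each dimension's contribution:
  +A: nom +43.100 → Σnom=43.100; wc +0.154/-0.240 → slack +0.154/-0.240; half-tol=0.197, Σhalf²=0.038809
  +B: nom +8.500 → Σnom=51.600; wc +0.100/-0.481 → slack +0.254/-0.721; half-tol=0.290, Σhalf²=0.123199
  -C: nom -45.900 → Σnom=5.700; wc +0.430/-0.280 → slack +0.684/-1.001; half-tol=0.355, Σhalf²=0.249224
  +D: nom +23.000 → Σnom=28.700; wc +0.290/-0.220 → slack +0.974/-1.221; half-tol=0.255, Σhalf²=0.314249
  -E: nom -20.600 → Σnom=8.100; wc +0.090/-0.269 → slack +1.064/-1.490; half-tol=0.179, Σhalf²=0.346469
  +F: nom +41.200 → Σnom=49.300; wc +0.033/-0.033 → slack +1.097/-1.523; half-tol=0.033, Σhalf²=0.347558
  -G: nom -34.800 → Σnom=14.500; wc +0.460/-0.460 → slack +1.557/-1.983; half-tol=0.460, Σhalf²=0.559159
Nominal = 14.500. Worst-case = [14.500 - 1.983, 14.500 + 1.557] = [12.517, 16.057]. RSS = √0.559159 = 0.748.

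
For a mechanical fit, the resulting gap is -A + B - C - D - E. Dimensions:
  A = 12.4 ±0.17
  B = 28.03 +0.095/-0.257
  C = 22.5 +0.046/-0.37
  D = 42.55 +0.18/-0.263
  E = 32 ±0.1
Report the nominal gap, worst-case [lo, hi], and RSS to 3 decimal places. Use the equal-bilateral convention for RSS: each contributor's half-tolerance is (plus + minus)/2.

Stack each dimension's contribution:
  -A: nom -12.400 → Σnom=-12.400; wc +0.170/-0.170 → slack +0.170/-0.170; half-tol=0.170, Σhalf²=0.028900
  +B: nom +28.030 → Σnom=15.630; wc +0.095/-0.257 → slack +0.265/-0.427; half-tol=0.176, Σhalf²=0.059876
  -C: nom -22.500 → Σnom=-6.870; wc +0.370/-0.046 → slack +0.635/-0.473; half-tol=0.208, Σhalf²=0.103140
  -D: nom -42.550 → Σnom=-49.420; wc +0.263/-0.180 → slack +0.898/-0.653; half-tol=0.222, Σhalf²=0.152202
  -E: nom -32.000 → Σnom=-81.420; wc +0.100/-0.100 → slack +0.998/-0.753; half-tol=0.100, Σhalf²=0.162202
Nominal = -81.420. Worst-case = [-81.420 - 0.753, -81.420 + 0.998] = [-82.173, -80.422]. RSS = √0.162202 = 0.403.

nominal=-81.420 wc=[-82.173,-80.422] rss=0.403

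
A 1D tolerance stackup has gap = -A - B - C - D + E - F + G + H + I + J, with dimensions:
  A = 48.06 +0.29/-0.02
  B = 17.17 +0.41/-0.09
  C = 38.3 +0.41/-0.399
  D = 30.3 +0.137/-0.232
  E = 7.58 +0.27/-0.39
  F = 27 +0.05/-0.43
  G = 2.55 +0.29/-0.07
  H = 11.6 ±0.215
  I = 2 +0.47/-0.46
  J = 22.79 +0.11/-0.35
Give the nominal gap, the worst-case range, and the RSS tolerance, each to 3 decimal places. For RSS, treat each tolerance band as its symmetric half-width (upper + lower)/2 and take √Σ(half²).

nominal=-114.310 wc=[-117.092,-111.784] rss=0.894

Stack each dimension's contribution:
  -A: nom -48.060 → Σnom=-48.060; wc +0.020/-0.290 → slack +0.020/-0.290; half-tol=0.155, Σhalf²=0.024025
  -B: nom -17.170 → Σnom=-65.230; wc +0.090/-0.410 → slack +0.110/-0.700; half-tol=0.250, Σhalf²=0.086525
  -C: nom -38.300 → Σnom=-103.530; wc +0.399/-0.410 → slack +0.509/-1.110; half-tol=0.404, Σhalf²=0.250145
  -D: nom -30.300 → Σnom=-133.830; wc +0.232/-0.137 → slack +0.741/-1.247; half-tol=0.184, Σhalf²=0.284185
  +E: nom +7.580 → Σnom=-126.250; wc +0.270/-0.390 → slack +1.011/-1.637; half-tol=0.330, Σhalf²=0.393085
  -F: nom -27.000 → Σnom=-153.250; wc +0.430/-0.050 → slack +1.441/-1.687; half-tol=0.240, Σhalf²=0.450685
  +G: nom +2.550 → Σnom=-150.700; wc +0.290/-0.070 → slack +1.731/-1.757; half-tol=0.180, Σhalf²=0.483085
  +H: nom +11.600 → Σnom=-139.100; wc +0.215/-0.215 → slack +1.946/-1.972; half-tol=0.215, Σhalf²=0.529310
  +I: nom +2.000 → Σnom=-137.100; wc +0.470/-0.460 → slack +2.416/-2.432; half-tol=0.465, Σhalf²=0.745535
  +J: nom +22.790 → Σnom=-114.310; wc +0.110/-0.350 → slack +2.526/-2.782; half-tol=0.230, Σhalf²=0.798435
Nominal = -114.310. Worst-case = [-114.310 - 2.782, -114.310 + 2.526] = [-117.092, -111.784]. RSS = √0.798435 = 0.894.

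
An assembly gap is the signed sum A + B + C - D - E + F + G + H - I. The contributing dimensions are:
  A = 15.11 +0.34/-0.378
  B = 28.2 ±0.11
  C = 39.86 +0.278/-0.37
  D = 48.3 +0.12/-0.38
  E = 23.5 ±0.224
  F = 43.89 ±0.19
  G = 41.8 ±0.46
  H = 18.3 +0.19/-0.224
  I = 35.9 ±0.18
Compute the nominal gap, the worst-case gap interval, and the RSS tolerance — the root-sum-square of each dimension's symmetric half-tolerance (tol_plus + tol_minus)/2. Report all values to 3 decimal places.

Stack each dimension's contribution:
  +A: nom +15.110 → Σnom=15.110; wc +0.340/-0.378 → slack +0.340/-0.378; half-tol=0.359, Σhalf²=0.128881
  +B: nom +28.200 → Σnom=43.310; wc +0.110/-0.110 → slack +0.450/-0.488; half-tol=0.110, Σhalf²=0.140981
  +C: nom +39.860 → Σnom=83.170; wc +0.278/-0.370 → slack +0.728/-0.858; half-tol=0.324, Σhalf²=0.245957
  -D: nom -48.300 → Σnom=34.870; wc +0.380/-0.120 → slack +1.108/-0.978; half-tol=0.250, Σhalf²=0.308457
  -E: nom -23.500 → Σnom=11.370; wc +0.224/-0.224 → slack +1.332/-1.202; half-tol=0.224, Σhalf²=0.358633
  +F: nom +43.890 → Σnom=55.260; wc +0.190/-0.190 → slack +1.522/-1.392; half-tol=0.190, Σhalf²=0.394733
  +G: nom +41.800 → Σnom=97.060; wc +0.460/-0.460 → slack +1.982/-1.852; half-tol=0.460, Σhalf²=0.606333
  +H: nom +18.300 → Σnom=115.360; wc +0.190/-0.224 → slack +2.172/-2.076; half-tol=0.207, Σhalf²=0.649182
  -I: nom -35.900 → Σnom=79.460; wc +0.180/-0.180 → slack +2.352/-2.256; half-tol=0.180, Σhalf²=0.681582
Nominal = 79.460. Worst-case = [79.460 - 2.256, 79.460 + 2.352] = [77.204, 81.812]. RSS = √0.681582 = 0.826.

nominal=79.460 wc=[77.204,81.812] rss=0.826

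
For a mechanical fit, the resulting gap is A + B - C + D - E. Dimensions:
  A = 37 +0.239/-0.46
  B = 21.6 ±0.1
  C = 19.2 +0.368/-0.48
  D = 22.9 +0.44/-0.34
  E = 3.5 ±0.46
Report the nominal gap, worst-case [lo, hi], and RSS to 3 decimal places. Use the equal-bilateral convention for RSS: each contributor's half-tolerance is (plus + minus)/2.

nominal=58.800 wc=[57.072,60.519] rss=0.822

Stack each dimension's contribution:
  +A: nom +37.000 → Σnom=37.000; wc +0.239/-0.460 → slack +0.239/-0.460; half-tol=0.350, Σhalf²=0.122150
  +B: nom +21.600 → Σnom=58.600; wc +0.100/-0.100 → slack +0.339/-0.560; half-tol=0.100, Σhalf²=0.132150
  -C: nom -19.200 → Σnom=39.400; wc +0.480/-0.368 → slack +0.819/-0.928; half-tol=0.424, Σhalf²=0.311926
  +D: nom +22.900 → Σnom=62.300; wc +0.440/-0.340 → slack +1.259/-1.268; half-tol=0.390, Σhalf²=0.464026
  -E: nom -3.500 → Σnom=58.800; wc +0.460/-0.460 → slack +1.719/-1.728; half-tol=0.460, Σhalf²=0.675626
Nominal = 58.800. Worst-case = [58.800 - 1.728, 58.800 + 1.719] = [57.072, 60.519]. RSS = √0.675626 = 0.822.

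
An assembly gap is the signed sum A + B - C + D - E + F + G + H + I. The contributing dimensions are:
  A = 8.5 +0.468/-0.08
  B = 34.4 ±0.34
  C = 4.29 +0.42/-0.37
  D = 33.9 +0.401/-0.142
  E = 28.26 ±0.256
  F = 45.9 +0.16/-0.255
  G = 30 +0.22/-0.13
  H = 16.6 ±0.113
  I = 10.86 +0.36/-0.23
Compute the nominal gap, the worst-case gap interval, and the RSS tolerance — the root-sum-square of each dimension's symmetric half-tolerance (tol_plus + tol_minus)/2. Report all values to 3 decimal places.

Stack each dimension's contribution:
  +A: nom +8.500 → Σnom=8.500; wc +0.468/-0.080 → slack +0.468/-0.080; half-tol=0.274, Σhalf²=0.075076
  +B: nom +34.400 → Σnom=42.900; wc +0.340/-0.340 → slack +0.808/-0.420; half-tol=0.340, Σhalf²=0.190676
  -C: nom -4.290 → Σnom=38.610; wc +0.370/-0.420 → slack +1.178/-0.840; half-tol=0.395, Σhalf²=0.346701
  +D: nom +33.900 → Σnom=72.510; wc +0.401/-0.142 → slack +1.579/-0.982; half-tol=0.272, Σhalf²=0.420413
  -E: nom -28.260 → Σnom=44.250; wc +0.256/-0.256 → slack +1.835/-1.238; half-tol=0.256, Σhalf²=0.485949
  +F: nom +45.900 → Σnom=90.150; wc +0.160/-0.255 → slack +1.995/-1.493; half-tol=0.208, Σhalf²=0.529006
  +G: nom +30.000 → Σnom=120.150; wc +0.220/-0.130 → slack +2.215/-1.623; half-tol=0.175, Σhalf²=0.559631
  +H: nom +16.600 → Σnom=136.750; wc +0.113/-0.113 → slack +2.328/-1.736; half-tol=0.113, Σhalf²=0.572400
  +I: nom +10.860 → Σnom=147.610; wc +0.360/-0.230 → slack +2.688/-1.966; half-tol=0.295, Σhalf²=0.659425
Nominal = 147.610. Worst-case = [147.610 - 1.966, 147.610 + 2.688] = [145.644, 150.298]. RSS = √0.659425 = 0.812.

nominal=147.610 wc=[145.644,150.298] rss=0.812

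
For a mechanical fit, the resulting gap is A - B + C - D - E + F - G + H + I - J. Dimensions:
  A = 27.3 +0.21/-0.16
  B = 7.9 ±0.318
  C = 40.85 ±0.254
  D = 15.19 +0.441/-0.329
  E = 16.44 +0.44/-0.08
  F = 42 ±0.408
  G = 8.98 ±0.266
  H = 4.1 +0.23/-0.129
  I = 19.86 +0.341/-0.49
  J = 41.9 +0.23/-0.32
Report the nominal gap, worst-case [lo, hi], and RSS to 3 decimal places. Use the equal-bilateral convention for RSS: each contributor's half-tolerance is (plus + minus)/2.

Stack each dimension's contribution:
  +A: nom +27.300 → Σnom=27.300; wc +0.210/-0.160 → slack +0.210/-0.160; half-tol=0.185, Σhalf²=0.034225
  -B: nom -7.900 → Σnom=19.400; wc +0.318/-0.318 → slack +0.528/-0.478; half-tol=0.318, Σhalf²=0.135349
  +C: nom +40.850 → Σnom=60.250; wc +0.254/-0.254 → slack +0.782/-0.732; half-tol=0.254, Σhalf²=0.199865
  -D: nom -15.190 → Σnom=45.060; wc +0.329/-0.441 → slack +1.111/-1.173; half-tol=0.385, Σhalf²=0.348090
  -E: nom -16.440 → Σnom=28.620; wc +0.080/-0.440 → slack +1.191/-1.613; half-tol=0.260, Σhalf²=0.415690
  +F: nom +42.000 → Σnom=70.620; wc +0.408/-0.408 → slack +1.599/-2.021; half-tol=0.408, Σhalf²=0.582154
  -G: nom -8.980 → Σnom=61.640; wc +0.266/-0.266 → slack +1.865/-2.287; half-tol=0.266, Σhalf²=0.652910
  +H: nom +4.100 → Σnom=65.740; wc +0.230/-0.129 → slack +2.095/-2.416; half-tol=0.179, Σhalf²=0.685130
  +I: nom +19.860 → Σnom=85.600; wc +0.341/-0.490 → slack +2.436/-2.906; half-tol=0.415, Σhalf²=0.857770
  -J: nom -41.900 → Σnom=43.700; wc +0.320/-0.230 → slack +2.756/-3.136; half-tol=0.275, Σhalf²=0.933396
Nominal = 43.700. Worst-case = [43.700 - 3.136, 43.700 + 2.756] = [40.564, 46.456]. RSS = √0.933396 = 0.966.

nominal=43.700 wc=[40.564,46.456] rss=0.966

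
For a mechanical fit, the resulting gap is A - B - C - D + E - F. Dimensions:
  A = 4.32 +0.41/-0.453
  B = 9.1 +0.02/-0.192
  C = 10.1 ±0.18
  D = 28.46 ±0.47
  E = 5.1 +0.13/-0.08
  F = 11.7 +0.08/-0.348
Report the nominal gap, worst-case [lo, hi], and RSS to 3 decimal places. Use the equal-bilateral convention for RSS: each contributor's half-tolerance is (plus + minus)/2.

Stack each dimension's contribution:
  +A: nom +4.320 → Σnom=4.320; wc +0.410/-0.453 → slack +0.410/-0.453; half-tol=0.431, Σhalf²=0.186192
  -B: nom -9.100 → Σnom=-4.780; wc +0.192/-0.020 → slack +0.602/-0.473; half-tol=0.106, Σhalf²=0.197428
  -C: nom -10.100 → Σnom=-14.880; wc +0.180/-0.180 → slack +0.782/-0.653; half-tol=0.180, Σhalf²=0.229828
  -D: nom -28.460 → Σnom=-43.340; wc +0.470/-0.470 → slack +1.252/-1.123; half-tol=0.470, Σhalf²=0.450728
  +E: nom +5.100 → Σnom=-38.240; wc +0.130/-0.080 → slack +1.382/-1.203; half-tol=0.105, Σhalf²=0.461753
  -F: nom -11.700 → Σnom=-49.940; wc +0.348/-0.080 → slack +1.730/-1.283; half-tol=0.214, Σhalf²=0.507549
Nominal = -49.940. Worst-case = [-49.940 - 1.283, -49.940 + 1.730] = [-51.223, -48.210]. RSS = √0.507549 = 0.712.

nominal=-49.940 wc=[-51.223,-48.210] rss=0.712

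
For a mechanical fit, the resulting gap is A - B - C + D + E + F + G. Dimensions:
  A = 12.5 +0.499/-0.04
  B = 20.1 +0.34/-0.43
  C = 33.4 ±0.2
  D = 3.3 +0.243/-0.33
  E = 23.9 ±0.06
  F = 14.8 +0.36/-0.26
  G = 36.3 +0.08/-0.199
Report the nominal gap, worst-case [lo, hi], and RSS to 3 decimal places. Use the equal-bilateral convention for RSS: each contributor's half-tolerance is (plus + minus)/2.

Stack each dimension's contribution:
  +A: nom +12.500 → Σnom=12.500; wc +0.499/-0.040 → slack +0.499/-0.040; half-tol=0.270, Σhalf²=0.072630
  -B: nom -20.100 → Σnom=-7.600; wc +0.430/-0.340 → slack +0.929/-0.380; half-tol=0.385, Σhalf²=0.220855
  -C: nom -33.400 → Σnom=-41.000; wc +0.200/-0.200 → slack +1.129/-0.580; half-tol=0.200, Σhalf²=0.260855
  +D: nom +3.300 → Σnom=-37.700; wc +0.243/-0.330 → slack +1.372/-0.910; half-tol=0.286, Σhalf²=0.342937
  +E: nom +23.900 → Σnom=-13.800; wc +0.060/-0.060 → slack +1.432/-0.970; half-tol=0.060, Σhalf²=0.346537
  +F: nom +14.800 → Σnom=1.000; wc +0.360/-0.260 → slack +1.792/-1.230; half-tol=0.310, Σhalf²=0.442637
  +G: nom +36.300 → Σnom=37.300; wc +0.080/-0.199 → slack +1.872/-1.429; half-tol=0.140, Σhalf²=0.462098
Nominal = 37.300. Worst-case = [37.300 - 1.429, 37.300 + 1.872] = [35.871, 39.172]. RSS = √0.462098 = 0.680.

nominal=37.300 wc=[35.871,39.172] rss=0.680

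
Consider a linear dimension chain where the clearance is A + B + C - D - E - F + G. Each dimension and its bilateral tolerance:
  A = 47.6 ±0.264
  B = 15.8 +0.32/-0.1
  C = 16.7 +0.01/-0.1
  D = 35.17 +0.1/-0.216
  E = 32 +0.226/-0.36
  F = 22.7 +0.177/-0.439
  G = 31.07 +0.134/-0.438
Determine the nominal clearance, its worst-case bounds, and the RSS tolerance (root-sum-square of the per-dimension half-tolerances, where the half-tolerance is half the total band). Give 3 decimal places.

Stack each dimension's contribution:
  +A: nom +47.600 → Σnom=47.600; wc +0.264/-0.264 → slack +0.264/-0.264; half-tol=0.264, Σhalf²=0.069696
  +B: nom +15.800 → Σnom=63.400; wc +0.320/-0.100 → slack +0.584/-0.364; half-tol=0.210, Σhalf²=0.113796
  +C: nom +16.700 → Σnom=80.100; wc +0.010/-0.100 → slack +0.594/-0.464; half-tol=0.055, Σhalf²=0.116821
  -D: nom -35.170 → Σnom=44.930; wc +0.216/-0.100 → slack +0.810/-0.564; half-tol=0.158, Σhalf²=0.141785
  -E: nom -32.000 → Σnom=12.930; wc +0.360/-0.226 → slack +1.170/-0.790; half-tol=0.293, Σhalf²=0.227634
  -F: nom -22.700 → Σnom=-9.770; wc +0.439/-0.177 → slack +1.609/-0.967; half-tol=0.308, Σhalf²=0.322498
  +G: nom +31.070 → Σnom=21.300; wc +0.134/-0.438 → slack +1.743/-1.405; half-tol=0.286, Σhalf²=0.404294
Nominal = 21.300. Worst-case = [21.300 - 1.405, 21.300 + 1.743] = [19.895, 23.043]. RSS = √0.404294 = 0.636.

nominal=21.300 wc=[19.895,23.043] rss=0.636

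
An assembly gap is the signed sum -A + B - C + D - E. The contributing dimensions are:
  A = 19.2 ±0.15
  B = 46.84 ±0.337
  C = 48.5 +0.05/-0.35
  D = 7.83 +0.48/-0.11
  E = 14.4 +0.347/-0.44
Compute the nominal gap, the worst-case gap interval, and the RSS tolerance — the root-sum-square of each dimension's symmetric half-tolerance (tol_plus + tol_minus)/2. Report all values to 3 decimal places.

nominal=-27.430 wc=[-28.424,-25.673] rss=0.646

Stack each dimension's contribution:
  -A: nom -19.200 → Σnom=-19.200; wc +0.150/-0.150 → slack +0.150/-0.150; half-tol=0.150, Σhalf²=0.022500
  +B: nom +46.840 → Σnom=27.640; wc +0.337/-0.337 → slack +0.487/-0.487; half-tol=0.337, Σhalf²=0.136069
  -C: nom -48.500 → Σnom=-20.860; wc +0.350/-0.050 → slack +0.837/-0.537; half-tol=0.200, Σhalf²=0.176069
  +D: nom +7.830 → Σnom=-13.030; wc +0.480/-0.110 → slack +1.317/-0.647; half-tol=0.295, Σhalf²=0.263094
  -E: nom -14.400 → Σnom=-27.430; wc +0.440/-0.347 → slack +1.757/-0.994; half-tol=0.393, Σhalf²=0.417936
Nominal = -27.430. Worst-case = [-27.430 - 0.994, -27.430 + 1.757] = [-28.424, -25.673]. RSS = √0.417936 = 0.646.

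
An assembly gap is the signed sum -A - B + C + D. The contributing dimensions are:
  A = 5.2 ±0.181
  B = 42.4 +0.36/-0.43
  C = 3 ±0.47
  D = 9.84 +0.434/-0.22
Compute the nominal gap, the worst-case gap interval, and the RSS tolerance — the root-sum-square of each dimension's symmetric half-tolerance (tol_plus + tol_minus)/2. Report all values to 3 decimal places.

nominal=-34.760 wc=[-35.991,-33.245] rss=0.719

Stack each dimension's contribution:
  -A: nom -5.200 → Σnom=-5.200; wc +0.181/-0.181 → slack +0.181/-0.181; half-tol=0.181, Σhalf²=0.032761
  -B: nom -42.400 → Σnom=-47.600; wc +0.430/-0.360 → slack +0.611/-0.541; half-tol=0.395, Σhalf²=0.188786
  +C: nom +3.000 → Σnom=-44.600; wc +0.470/-0.470 → slack +1.081/-1.011; half-tol=0.470, Σhalf²=0.409686
  +D: nom +9.840 → Σnom=-34.760; wc +0.434/-0.220 → slack +1.515/-1.231; half-tol=0.327, Σhalf²=0.516615
Nominal = -34.760. Worst-case = [-34.760 - 1.231, -34.760 + 1.515] = [-35.991, -33.245]. RSS = √0.516615 = 0.719.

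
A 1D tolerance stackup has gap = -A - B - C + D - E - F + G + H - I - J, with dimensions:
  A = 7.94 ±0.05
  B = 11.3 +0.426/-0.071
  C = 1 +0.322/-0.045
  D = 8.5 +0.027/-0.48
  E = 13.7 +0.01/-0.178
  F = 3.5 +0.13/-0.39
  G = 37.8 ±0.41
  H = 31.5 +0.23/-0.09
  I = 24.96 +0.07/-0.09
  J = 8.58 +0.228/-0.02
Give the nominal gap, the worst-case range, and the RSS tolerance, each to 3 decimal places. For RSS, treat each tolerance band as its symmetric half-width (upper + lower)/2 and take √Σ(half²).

nominal=6.820 wc=[4.604,8.331] rss=0.674

Stack each dimension's contribution:
  -A: nom -7.940 → Σnom=-7.940; wc +0.050/-0.050 → slack +0.050/-0.050; half-tol=0.050, Σhalf²=0.002500
  -B: nom -11.300 → Σnom=-19.240; wc +0.071/-0.426 → slack +0.121/-0.476; half-tol=0.248, Σhalf²=0.064252
  -C: nom -1.000 → Σnom=-20.240; wc +0.045/-0.322 → slack +0.166/-0.798; half-tol=0.183, Σhalf²=0.097924
  +D: nom +8.500 → Σnom=-11.740; wc +0.027/-0.480 → slack +0.193/-1.278; half-tol=0.254, Σhalf²=0.162187
  -E: nom -13.700 → Σnom=-25.440; wc +0.178/-0.010 → slack +0.371/-1.288; half-tol=0.094, Σhalf²=0.171023
  -F: nom -3.500 → Σnom=-28.940; wc +0.390/-0.130 → slack +0.761/-1.418; half-tol=0.260, Σhalf²=0.238623
  +G: nom +37.800 → Σnom=8.860; wc +0.410/-0.410 → slack +1.171/-1.828; half-tol=0.410, Σhalf²=0.406723
  +H: nom +31.500 → Σnom=40.360; wc +0.230/-0.090 → slack +1.401/-1.918; half-tol=0.160, Σhalf²=0.432323
  -I: nom -24.960 → Σnom=15.400; wc +0.090/-0.070 → slack +1.491/-1.988; half-tol=0.080, Σhalf²=0.438723
  -J: nom -8.580 → Σnom=6.820; wc +0.020/-0.228 → slack +1.511/-2.216; half-tol=0.124, Σhalf²=0.454099
Nominal = 6.820. Worst-case = [6.820 - 2.216, 6.820 + 1.511] = [4.604, 8.331]. RSS = √0.454099 = 0.674.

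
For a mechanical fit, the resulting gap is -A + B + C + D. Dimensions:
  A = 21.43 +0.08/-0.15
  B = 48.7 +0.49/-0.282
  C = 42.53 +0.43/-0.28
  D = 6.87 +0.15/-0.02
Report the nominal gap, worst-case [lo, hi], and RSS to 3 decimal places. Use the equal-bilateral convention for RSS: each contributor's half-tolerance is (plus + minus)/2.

Stack each dimension's contribution:
  -A: nom -21.430 → Σnom=-21.430; wc +0.150/-0.080 → slack +0.150/-0.080; half-tol=0.115, Σhalf²=0.013225
  +B: nom +48.700 → Σnom=27.270; wc +0.490/-0.282 → slack +0.640/-0.362; half-tol=0.386, Σhalf²=0.162221
  +C: nom +42.530 → Σnom=69.800; wc +0.430/-0.280 → slack +1.070/-0.642; half-tol=0.355, Σhalf²=0.288246
  +D: nom +6.870 → Σnom=76.670; wc +0.150/-0.020 → slack +1.220/-0.662; half-tol=0.085, Σhalf²=0.295471
Nominal = 76.670. Worst-case = [76.670 - 0.662, 76.670 + 1.220] = [76.008, 77.890]. RSS = √0.295471 = 0.544.

nominal=76.670 wc=[76.008,77.890] rss=0.544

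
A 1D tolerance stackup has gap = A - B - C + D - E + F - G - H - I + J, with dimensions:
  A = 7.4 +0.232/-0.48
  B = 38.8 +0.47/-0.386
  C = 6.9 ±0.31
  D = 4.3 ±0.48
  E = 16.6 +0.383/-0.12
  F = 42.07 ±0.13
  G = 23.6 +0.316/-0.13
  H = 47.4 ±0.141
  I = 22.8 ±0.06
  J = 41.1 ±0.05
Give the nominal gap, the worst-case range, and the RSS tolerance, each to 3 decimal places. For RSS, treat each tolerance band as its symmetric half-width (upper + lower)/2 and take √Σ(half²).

Stack each dimension's contribution:
  +A: nom +7.400 → Σnom=7.400; wc +0.232/-0.480 → slack +0.232/-0.480; half-tol=0.356, Σhalf²=0.126736
  -B: nom -38.800 → Σnom=-31.400; wc +0.386/-0.470 → slack +0.618/-0.950; half-tol=0.428, Σhalf²=0.309920
  -C: nom -6.900 → Σnom=-38.300; wc +0.310/-0.310 → slack +0.928/-1.260; half-tol=0.310, Σhalf²=0.406020
  +D: nom +4.300 → Σnom=-34.000; wc +0.480/-0.480 → slack +1.408/-1.740; half-tol=0.480, Σhalf²=0.636420
  -E: nom -16.600 → Σnom=-50.600; wc +0.120/-0.383 → slack +1.528/-2.123; half-tol=0.252, Σhalf²=0.699672
  +F: nom +42.070 → Σnom=-8.530; wc +0.130/-0.130 → slack +1.658/-2.253; half-tol=0.130, Σhalf²=0.716572
  -G: nom -23.600 → Σnom=-32.130; wc +0.130/-0.316 → slack +1.788/-2.569; half-tol=0.223, Σhalf²=0.766301
  -H: nom -47.400 → Σnom=-79.530; wc +0.141/-0.141 → slack +1.929/-2.710; half-tol=0.141, Σhalf²=0.786182
  -I: nom -22.800 → Σnom=-102.330; wc +0.060/-0.060 → slack +1.989/-2.770; half-tol=0.060, Σhalf²=0.789782
  +J: nom +41.100 → Σnom=-61.230; wc +0.050/-0.050 → slack +2.039/-2.820; half-tol=0.050, Σhalf²=0.792282
Nominal = -61.230. Worst-case = [-61.230 - 2.820, -61.230 + 2.039] = [-64.050, -59.191]. RSS = √0.792282 = 0.890.

nominal=-61.230 wc=[-64.050,-59.191] rss=0.890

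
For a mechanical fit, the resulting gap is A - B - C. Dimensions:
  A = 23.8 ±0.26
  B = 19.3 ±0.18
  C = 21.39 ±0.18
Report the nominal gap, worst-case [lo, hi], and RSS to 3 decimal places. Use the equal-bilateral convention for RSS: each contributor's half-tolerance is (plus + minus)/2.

nominal=-16.890 wc=[-17.510,-16.270] rss=0.364

Stack each dimension's contribution:
  +A: nom +23.800 → Σnom=23.800; wc +0.260/-0.260 → slack +0.260/-0.260; half-tol=0.260, Σhalf²=0.067600
  -B: nom -19.300 → Σnom=4.500; wc +0.180/-0.180 → slack +0.440/-0.440; half-tol=0.180, Σhalf²=0.100000
  -C: nom -21.390 → Σnom=-16.890; wc +0.180/-0.180 → slack +0.620/-0.620; half-tol=0.180, Σhalf²=0.132400
Nominal = -16.890. Worst-case = [-16.890 - 0.620, -16.890 + 0.620] = [-17.510, -16.270]. RSS = √0.132400 = 0.364.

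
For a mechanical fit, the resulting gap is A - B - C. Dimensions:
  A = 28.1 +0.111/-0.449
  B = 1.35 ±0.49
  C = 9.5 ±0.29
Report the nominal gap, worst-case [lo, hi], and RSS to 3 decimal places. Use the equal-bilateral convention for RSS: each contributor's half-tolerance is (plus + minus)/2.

nominal=17.250 wc=[16.021,18.141] rss=0.635

Stack each dimension's contribution:
  +A: nom +28.100 → Σnom=28.100; wc +0.111/-0.449 → slack +0.111/-0.449; half-tol=0.280, Σhalf²=0.078400
  -B: nom -1.350 → Σnom=26.750; wc +0.490/-0.490 → slack +0.601/-0.939; half-tol=0.490, Σhalf²=0.318500
  -C: nom -9.500 → Σnom=17.250; wc +0.290/-0.290 → slack +0.891/-1.229; half-tol=0.290, Σhalf²=0.402600
Nominal = 17.250. Worst-case = [17.250 - 1.229, 17.250 + 0.891] = [16.021, 18.141]. RSS = √0.402600 = 0.635.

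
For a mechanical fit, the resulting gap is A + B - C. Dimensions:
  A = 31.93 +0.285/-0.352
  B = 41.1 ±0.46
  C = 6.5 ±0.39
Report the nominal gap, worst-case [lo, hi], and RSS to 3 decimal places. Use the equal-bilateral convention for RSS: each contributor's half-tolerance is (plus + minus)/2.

nominal=66.530 wc=[65.328,67.665] rss=0.682

Stack each dimension's contribution:
  +A: nom +31.930 → Σnom=31.930; wc +0.285/-0.352 → slack +0.285/-0.352; half-tol=0.319, Σhalf²=0.101442
  +B: nom +41.100 → Σnom=73.030; wc +0.460/-0.460 → slack +0.745/-0.812; half-tol=0.460, Σhalf²=0.313042
  -C: nom -6.500 → Σnom=66.530; wc +0.390/-0.390 → slack +1.135/-1.202; half-tol=0.390, Σhalf²=0.465142
Nominal = 66.530. Worst-case = [66.530 - 1.202, 66.530 + 1.135] = [65.328, 67.665]. RSS = √0.465142 = 0.682.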